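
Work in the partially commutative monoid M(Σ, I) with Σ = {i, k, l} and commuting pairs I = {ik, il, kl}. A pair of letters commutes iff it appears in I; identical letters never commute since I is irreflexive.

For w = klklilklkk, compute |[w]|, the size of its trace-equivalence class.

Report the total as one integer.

piece 0:k — minimal
piece 1:l — minimal
piece 2:k rests on {0:k}
piece 3:l rests on {1:l}
piece 4:i — minimal
piece 5:l rests on {3:l}
piece 6:k rests on {2:k}
piece 7:l rests on {5:l}
piece 8:k rests on {6:k}
piece 9:k rests on {8:k}
minimal pieces: {0:k, 1:l, 4:i}
ways to finish when only these pieces remain (= sum over removing one remaining piece with nothing left below it):
  1 left: {4}→1  {7}→1  {9}→1
  2 left: {4,7}→2  {4,9}→2  {5,7}→1  {7,9}→2  {8,9}→1
  3 left: {3,5,7}→1  {4,5,7}→3  {4,7,9}→6  {4,8,9}→3  {5,7,9}→3  {6,8,9}→1  {7,8,9}→3
  4 left: {1,3,5,7}→1  {2,6,8,9}→1  {3,4,5,7}→4  {3,5,7,9}→4  {4,5,7,9}→12  {4,6,8,9}→4  {4,7,8,9}→12  {5,7,8,9}→6  {6,7,8,9}→4
  5 left: {0,2,6,8,9}→1  {1,3,4,5,7}→5  {1,3,5,7,9}→5  {2,4,6,8,9}→5  {2,6,7,8,9}→5  {3,4,5,7,9}→20  {3,5,7,8,9}→10  {4,5,7,8,9}→30  {4,6,7,8,9}→20  {5,6,7,8,9}→10
  6 left: {0,2,4,6,8,9}→6  {0,2,6,7,8,9}→6  {1,3,4,5,7,9}→30  {1,3,5,7,8,9}→15  {2,4,6,7,8,9}→30  {2,5,6,7,8,9}→15  {3,4,5,7,8,9}→60  {3,5,6,7,8,9}→20  {4,5,6,7,8,9}→60
  7 left: {0,2,4,6,7,8,9}→42  {0,2,5,6,7,8,9}→21  {1,3,4,5,7,8,9}→105  {1,3,5,6,7,8,9}→35  {2,3,5,6,7,8,9}→35  {2,4,5,6,7,8,9}→105  {3,4,5,6,7,8,9}→140
  8 left: {0,2,3,5,6,7,8,9}→56  {0,2,4,5,6,7,8,9}→168  {1,2,3,5,6,7,8,9}→70  {1,3,4,5,6,7,8,9}→280  {2,3,4,5,6,7,8,9}→280
  placing 0:k first → 630 extensions
  placing 1:l first → 504 extensions
  placing 4:i first → 126 extensions
total linear extensions = 1260

1260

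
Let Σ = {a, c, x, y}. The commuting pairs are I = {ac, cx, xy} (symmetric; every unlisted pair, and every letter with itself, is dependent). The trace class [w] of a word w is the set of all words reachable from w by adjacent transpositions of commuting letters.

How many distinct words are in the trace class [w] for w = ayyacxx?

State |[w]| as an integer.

4

drop 0:a onto floor
drop 1:y onto {0:a}
drop 2:y onto {1:y}
drop 3:a onto {2:y}
drop 4:c onto {2:y}
drop 5:x onto {3:a}
drop 6:x onto {5:x}
ground layer = {0:a}
drop-orders for the pieces not yet dropped (sum over which currently-grounded one goes next):
  1 to go: {4} 1  {6} 1
  2 to go: {4,6} 2  {5,6} 1
  3 to go: {3,5,6} 1  {4,5,6} 3
  4 to go: {3,4,5,6} 4
  5 to go: {2,3,4,5,6} 4
  if 0:a drops first: 4 orders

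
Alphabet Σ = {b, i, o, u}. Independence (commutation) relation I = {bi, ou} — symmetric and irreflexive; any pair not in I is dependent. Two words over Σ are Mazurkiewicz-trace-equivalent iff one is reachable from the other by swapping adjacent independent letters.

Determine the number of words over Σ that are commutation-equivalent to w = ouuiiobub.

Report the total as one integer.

3

0(o) covers ∅
1(u) covers ∅
2(u) covers 1:u
3(i) covers 0:o, 2:u
4(i) covers 3:i
5(o) covers 4:i
6(b) covers 5:o
7(u) covers 6:b
8(b) covers 7:u
floor of heap: 0:o, 1:u
completions by unplaced set U, small U first (add the entries for U minus each lowest piece of U):
  |U|=1: {8}:1
  |U|=2: {7,8}:1
  |U|=3: {6,7,8}:1
  |U|=4: {5,6,7,8}:1
  |U|=5: {4,5,6,7,8}:1
  |U|=6: {3,4,5,6,7,8}:1
  |U|=7: {0,3,4,5,6,7,8}:1  {2,3,4,5,6,7,8}:1
  start at 0(o): 1
  start at 1(u): 2
sum over floor = 3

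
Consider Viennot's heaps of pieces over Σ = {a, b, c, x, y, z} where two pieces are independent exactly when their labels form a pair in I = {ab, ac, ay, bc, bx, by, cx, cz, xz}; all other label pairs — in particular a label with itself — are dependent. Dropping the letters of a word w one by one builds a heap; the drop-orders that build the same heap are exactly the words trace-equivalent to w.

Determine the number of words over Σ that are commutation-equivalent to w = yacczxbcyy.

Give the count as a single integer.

285

piece 0:y — minimal
piece 1:a — minimal
piece 2:c rests on {0:y}
piece 3:c rests on {2:c}
piece 4:z rests on {0:y, 1:a}
piece 5:x rests on {0:y, 1:a}
piece 6:b rests on {4:z}
piece 7:c rests on {3:c}
piece 8:y rests on {4:z, 5:x, 7:c}
piece 9:y rests on {8:y}
minimal pieces: {0:y, 1:a}
ways to finish when only these pieces remain (= sum over removing one remaining piece with nothing left below it):
  1 left: {6}→1  {9}→1
  2 left: {6,9}→2  {8,9}→1
  3 left: {5,8,9}→1  {6,8,9}→3  {7,8,9}→1
  4 left: {3,7,8,9}→1  {4,6,8,9}→3  {5,6,8,9}→4  {5,7,8,9}→2  {6,7,8,9}→4
  5 left: {2,3,7,8,9}→1  {3,5,7,8,9}→3  {3,6,7,8,9}→5  {4,5,6,8,9}→7  {4,6,7,8,9}→7  {5,6,7,8,9}→10
  6 left: {1,4,5,6,8,9}→7  {2,3,5,7,8,9}→4  {2,3,6,7,8,9}→6  {3,4,6,7,8,9}→12  {3,5,6,7,8,9}→18  {4,5,6,7,8,9}→24
  7 left: {1,4,5,6,7,8,9}→31  {2,3,4,6,7,8,9}→18  {2,3,5,6,7,8,9}→28  {3,4,5,6,7,8,9}→54
  8 left: {1,3,4,5,6,7,8,9}→85  {2,3,4,5,6,7,8,9}→100
  placing 0:y first → 185 extensions
  placing 1:a first → 100 extensions
total linear extensions = 285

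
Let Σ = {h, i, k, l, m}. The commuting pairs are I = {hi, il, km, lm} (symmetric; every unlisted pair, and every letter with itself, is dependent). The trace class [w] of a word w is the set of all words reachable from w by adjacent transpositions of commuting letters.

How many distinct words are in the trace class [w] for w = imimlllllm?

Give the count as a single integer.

252

piece 0:i — minimal
piece 1:m rests on {0:i}
piece 2:i rests on {1:m}
piece 3:m rests on {2:i}
piece 4:l — minimal
piece 5:l rests on {4:l}
piece 6:l rests on {5:l}
piece 7:l rests on {6:l}
piece 8:l rests on {7:l}
piece 9:m rests on {3:m}
minimal pieces: {0:i, 4:l}
ways to finish when only these pieces remain (= sum over removing one remaining piece with nothing left below it):
  1 left: {8}→1  {9}→1
  2 left: {3,9}→1  {7,8}→1  {8,9}→2
  3 left: {2,3,9}→1  {3,8,9}→3  {6,7,8}→1  {7,8,9}→3
  4 left: {1,2,3,9}→1  {2,3,8,9}→4  {3,7,8,9}→6  {5,6,7,8}→1  {6,7,8,9}→4
  5 left: {0,1,2,3,9}→1  {1,2,3,8,9}→5  {2,3,7,8,9}→10  {3,6,7,8,9}→10  {4,5,6,7,8}→1  {5,6,7,8,9}→5
  6 left: {0,1,2,3,8,9}→6  {1,2,3,7,8,9}→15  {2,3,6,7,8,9}→20  {3,5,6,7,8,9}→15  {4,5,6,7,8,9}→6
  7 left: {0,1,2,3,7,8,9}→21  {1,2,3,6,7,8,9}→35  {2,3,5,6,7,8,9}→35  {3,4,5,6,7,8,9}→21
  8 left: {0,1,2,3,6,7,8,9}→56  {1,2,3,5,6,7,8,9}→70  {2,3,4,5,6,7,8,9}→56
  placing 0:i first → 126 extensions
  placing 4:l first → 126 extensions
total linear extensions = 252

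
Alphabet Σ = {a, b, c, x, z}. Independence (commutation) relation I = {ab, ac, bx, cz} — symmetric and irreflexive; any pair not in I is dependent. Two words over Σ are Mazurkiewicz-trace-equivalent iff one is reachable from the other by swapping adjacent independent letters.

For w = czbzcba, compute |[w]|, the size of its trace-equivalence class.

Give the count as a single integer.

10

#0=c has no predecessor
#1=z has no predecessor
#2=b depends on [0:c, 1:z]
#3=z depends on [2:b]
#4=c depends on [2:b]
#5=b depends on [3:z, 4:c]
#6=a depends on [3:z]
sources: [0:c, 1:z]
N(rest) = Σ N(rest − s) over sources s of rest; N(one piece) = 1:
  size 1 → [5]=1  [6]=1
  size 2 → [4,5]=1  [5,6]=2
  size 3 → [3,5,6]=2  [4,5,6]=3
  size 4 → [3,4,5,6]=5
  size 5 → [2,3,4,5,6]=5
  first=0(c) contributes 5
  first=1(z) contributes 5
|[w]| = 10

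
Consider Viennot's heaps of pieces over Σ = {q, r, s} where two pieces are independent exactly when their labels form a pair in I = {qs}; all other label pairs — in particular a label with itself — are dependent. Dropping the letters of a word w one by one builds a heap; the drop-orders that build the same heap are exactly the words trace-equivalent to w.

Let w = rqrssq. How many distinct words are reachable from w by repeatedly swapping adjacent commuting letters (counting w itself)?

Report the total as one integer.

0(r) covers ∅
1(q) covers 0:r
2(r) covers 1:q
3(s) covers 2:r
4(s) covers 3:s
5(q) covers 2:r
floor of heap: 0:r
completions by unplaced set U, small U first (add the entries for U minus each lowest piece of U):
  |U|=1: {4}:1  {5}:1
  |U|=2: {3,4}:1  {4,5}:2
  |U|=3: {3,4,5}:3
  |U|=4: {2,3,4,5}:3
  start at 0(r): 3

3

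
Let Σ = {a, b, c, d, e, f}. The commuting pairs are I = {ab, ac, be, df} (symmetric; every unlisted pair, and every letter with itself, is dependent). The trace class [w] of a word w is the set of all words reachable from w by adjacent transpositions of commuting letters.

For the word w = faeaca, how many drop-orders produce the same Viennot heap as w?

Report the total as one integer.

3

piece 0:f — minimal
piece 1:a rests on {0:f}
piece 2:e rests on {1:a}
piece 3:a rests on {2:e}
piece 4:c rests on {2:e}
piece 5:a rests on {3:a}
minimal pieces: {0:f}
ways to finish when only these pieces remain (= sum over removing one remaining piece with nothing left below it):
  1 left: {4}→1  {5}→1
  2 left: {3,5}→1  {4,5}→2
  3 left: {3,4,5}→3
  4 left: {2,3,4,5}→3
  placing 0:f first → 3 extensions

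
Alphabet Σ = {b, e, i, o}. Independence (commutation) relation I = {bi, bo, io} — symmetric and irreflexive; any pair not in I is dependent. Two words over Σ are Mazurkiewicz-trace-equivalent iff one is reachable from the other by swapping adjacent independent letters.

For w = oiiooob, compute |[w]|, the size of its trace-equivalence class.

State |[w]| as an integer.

105

#0=o has no predecessor
#1=i has no predecessor
#2=i depends on [1:i]
#3=o depends on [0:o]
#4=o depends on [3:o]
#5=o depends on [4:o]
#6=b has no predecessor
sources: [0:o, 1:i, 6:b]
N(rest) = Σ N(rest − s) over sources s of rest; N(one piece) = 1:
  size 1 → [2]=1  [5]=1  [6]=1
  size 2 → [1,2]=1  [2,5]=2  [2,6]=2  [4,5]=1  [5,6]=2
  size 3 → [1,2,5]=3  [1,2,6]=3  [2,4,5]=3  [2,5,6]=6  [3,4,5]=1  [4,5,6]=3
  size 4 → [0,3,4,5]=1  [1,2,4,5]=6  [1,2,5,6]=12  [2,3,4,5]=4  [2,4,5,6]=12  [3,4,5,6]=4
  size 5 → [0,2,3,4,5]=5  [0,3,4,5,6]=5  [1,2,3,4,5]=10  [1,2,4,5,6]=30  [2,3,4,5,6]=20
  first=0(o) contributes 60
  first=1(i) contributes 30
  first=6(b) contributes 15
|[w]| = 105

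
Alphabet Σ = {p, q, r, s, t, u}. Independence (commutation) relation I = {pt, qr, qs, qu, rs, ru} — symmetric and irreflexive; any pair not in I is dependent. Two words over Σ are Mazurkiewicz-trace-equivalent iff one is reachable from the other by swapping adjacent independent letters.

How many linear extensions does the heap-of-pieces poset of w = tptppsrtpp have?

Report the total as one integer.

60

0(t) covers ∅
1(p) covers ∅
2(t) covers 0:t
3(p) covers 1:p
4(p) covers 3:p
5(s) covers 2:t, 4:p
6(r) covers 2:t, 4:p
7(t) covers 5:s, 6:r
8(p) covers 5:s, 6:r
9(p) covers 8:p
floor of heap: 0:t, 1:p
completions by unplaced set U, small U first (add the entries for U minus each lowest piece of U):
  |U|=1: {7}:1  {9}:1
  |U|=2: {7,9}:2  {8,9}:1
  |U|=3: {7,8,9}:3
  |U|=4: {5,7,8,9}:3  {6,7,8,9}:3
  |U|=5: {5,6,7,8,9}:6
  |U|=6: {2,5,6,7,8,9}:6  {4,5,6,7,8,9}:6
  |U|=7: {0,2,5,6,7,8,9}:6  {2,4,5,6,7,8,9}:12  {3,4,5,6,7,8,9}:6
  |U|=8: {0,2,4,5,6,7,8,9}:18  {1,3,4,5,6,7,8,9}:6  {2,3,4,5,6,7,8,9}:18
  start at 0(t): 24
  start at 1(p): 36
sum over floor = 60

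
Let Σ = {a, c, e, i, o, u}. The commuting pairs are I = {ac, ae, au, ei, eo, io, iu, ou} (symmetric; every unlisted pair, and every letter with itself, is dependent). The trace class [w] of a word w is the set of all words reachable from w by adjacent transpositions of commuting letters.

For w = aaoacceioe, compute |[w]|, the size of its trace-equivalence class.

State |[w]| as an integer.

44

0(a) covers ∅
1(a) covers 0:a
2(o) covers 1:a
3(a) covers 2:o
4(c) covers 2:o
5(c) covers 4:c
6(e) covers 5:c
7(i) covers 3:a, 5:c
8(o) covers 3:a, 5:c
9(e) covers 6:e
floor of heap: 0:a
completions by unplaced set U, small U first (add the entries for U minus each lowest piece of U):
  |U|=1: {7}:1  {8}:1  {9}:1
  |U|=2: {6,9}:1  {7,8}:2  {7,9}:2  {8,9}:2
  |U|=3: {3,7,8}:2  {6,7,9}:3  {6,8,9}:3  {7,8,9}:6
  |U|=4: {3,7,8,9}:8  {6,7,8,9}:12
  |U|=5: {3,6,7,8,9}:20  {5,6,7,8,9}:12
  |U|=6: {3,5,6,7,8,9}:32  {4,5,6,7,8,9}:12
  |U|=7: {3,4,5,6,7,8,9}:44
  |U|=8: {2,3,4,5,6,7,8,9}:44
  start at 0(a): 44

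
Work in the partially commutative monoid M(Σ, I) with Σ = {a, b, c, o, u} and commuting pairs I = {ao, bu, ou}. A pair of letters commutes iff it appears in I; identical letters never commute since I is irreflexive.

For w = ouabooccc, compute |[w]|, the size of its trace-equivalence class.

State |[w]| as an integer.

0(o) covers ∅
1(u) covers ∅
2(a) covers 1:u
3(b) covers 0:o, 2:a
4(o) covers 3:b
5(o) covers 4:o
6(c) covers 5:o
7(c) covers 6:c
8(c) covers 7:c
floor of heap: 0:o, 1:u
completions by unplaced set U, small U first (add the entries for U minus each lowest piece of U):
  |U|=1: {8}:1
  |U|=2: {7,8}:1
  |U|=3: {6,7,8}:1
  |U|=4: {5,6,7,8}:1
  |U|=5: {4,5,6,7,8}:1
  |U|=6: {3,4,5,6,7,8}:1
  |U|=7: {0,3,4,5,6,7,8}:1  {2,3,4,5,6,7,8}:1
  start at 0(o): 1
  start at 1(u): 2
sum over floor = 3

3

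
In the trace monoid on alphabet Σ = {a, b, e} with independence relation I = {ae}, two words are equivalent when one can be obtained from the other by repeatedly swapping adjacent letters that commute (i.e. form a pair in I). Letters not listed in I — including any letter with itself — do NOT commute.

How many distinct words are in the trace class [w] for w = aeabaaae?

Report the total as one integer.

drop 0:a onto floor
drop 1:e onto floor
drop 2:a onto {0:a}
drop 3:b onto {1:e, 2:a}
drop 4:a onto {3:b}
drop 5:a onto {4:a}
drop 6:a onto {5:a}
drop 7:e onto {3:b}
ground layer = {0:a, 1:e}
drop-orders for the pieces not yet dropped (sum over which currently-grounded one goes next):
  1 to go: {6} 1  {7} 1
  2 to go: {5,6} 1  {6,7} 2
  3 to go: {4,5,6} 1  {5,6,7} 3
  4 to go: {4,5,6,7} 4
  5 to go: {3,4,5,6,7} 4
  6 to go: {1,3,4,5,6,7} 4  {2,3,4,5,6,7} 4
  if 0:a drops first: 8 orders
  if 1:e drops first: 4 orders
heap linearizations: 12

12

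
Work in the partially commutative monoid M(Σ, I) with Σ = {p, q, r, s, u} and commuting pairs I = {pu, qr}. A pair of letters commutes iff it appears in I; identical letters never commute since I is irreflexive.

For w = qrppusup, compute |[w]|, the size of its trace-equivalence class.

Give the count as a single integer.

12

#0=q has no predecessor
#1=r has no predecessor
#2=p depends on [0:q, 1:r]
#3=p depends on [2:p]
#4=u depends on [0:q, 1:r]
#5=s depends on [3:p, 4:u]
#6=u depends on [5:s]
#7=p depends on [5:s]
sources: [0:q, 1:r]
N(rest) = Σ N(rest − s) over sources s of rest; N(one piece) = 1:
  size 1 → [6]=1  [7]=1
  size 2 → [6,7]=2
  size 3 → [5,6,7]=2
  size 4 → [3,5,6,7]=2  [4,5,6,7]=2
  size 5 → [2,3,5,6,7]=2  [3,4,5,6,7]=4
  size 6 → [2,3,4,5,6,7]=6
  first=0(q) contributes 6
  first=1(r) contributes 6
|[w]| = 12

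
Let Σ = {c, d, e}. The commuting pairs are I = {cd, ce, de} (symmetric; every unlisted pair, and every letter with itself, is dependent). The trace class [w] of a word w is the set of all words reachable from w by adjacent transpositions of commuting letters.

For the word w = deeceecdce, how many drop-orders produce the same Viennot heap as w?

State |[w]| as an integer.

2520

0(d) covers ∅
1(e) covers ∅
2(e) covers 1:e
3(c) covers ∅
4(e) covers 2:e
5(e) covers 4:e
6(c) covers 3:c
7(d) covers 0:d
8(c) covers 6:c
9(e) covers 5:e
floor of heap: 0:d, 1:e, 3:c
completions by unplaced set U, small U first (add the entries for U minus each lowest piece of U):
  |U|=1: {7}:1  {8}:1  {9}:1
  |U|=2: {0,7}:1  {5,9}:1  {6,8}:1  {7,8}:2  {7,9}:2  {8,9}:2
  |U|=3: {0,7,8}:3  {0,7,9}:3  {3,6,8}:1  {4,5,9}:1  {5,7,9}:3  {5,8,9}:3  {6,7,8}:3  {6,8,9}:3  {7,8,9}:6
  |U|=4: {0,5,7,9}:6  {0,6,7,8}:6  {0,7,8,9}:12  {2,4,5,9}:1  {3,6,7,8}:4  {3,6,8,9}:4  {4,5,7,9}:4  {4,5,8,9}:4  {5,6,8,9}:6  {5,7,8,9}:12  {6,7,8,9}:12
  |U|=5: {0,3,6,7,8}:10  {0,4,5,7,9}:10  {0,5,7,8,9}:30  {0,6,7,8,9}:30  {1,2,4,5,9}:1  {2,4,5,7,9}:5  {2,4,5,8,9}:5  {3,5,6,8,9}:10  {3,6,7,8,9}:20  {4,5,6,8,9}:10  {4,5,7,8,9}:20  {5,6,7,8,9}:30
  |U|=6: {0,2,4,5,7,9}:15  {0,3,6,7,8,9}:60  {0,4,5,7,8,9}:60  {0,5,6,7,8,9}:90  {1,2,4,5,7,9}:6  {1,2,4,5,8,9}:6  {2,4,5,6,8,9}:15  {2,4,5,7,8,9}:30  {3,4,5,6,8,9}:20  {3,5,6,7,8,9}:60  {4,5,6,7,8,9}:60
  |U|=7: {0,1,2,4,5,7,9}:21  {0,2,4,5,7,8,9}:105  {0,3,5,6,7,8,9}:210  {0,4,5,6,7,8,9}:210  {1,2,4,5,6,8,9}:21  {1,2,4,5,7,8,9}:42  {2,3,4,5,6,8,9}:35  {2,4,5,6,7,8,9}:105  {3,4,5,6,7,8,9}:140
  |U|=8: {0,1,2,4,5,7,8,9}:168  {0,2,4,5,6,7,8,9}:420  {0,3,4,5,6,7,8,9}:560  {1,2,3,4,5,6,8,9}:56  {1,2,4,5,6,7,8,9}:168  {2,3,4,5,6,7,8,9}:280
  start at 0(d): 504
  start at 1(e): 1260
  start at 3(c): 756
sum over floor = 2520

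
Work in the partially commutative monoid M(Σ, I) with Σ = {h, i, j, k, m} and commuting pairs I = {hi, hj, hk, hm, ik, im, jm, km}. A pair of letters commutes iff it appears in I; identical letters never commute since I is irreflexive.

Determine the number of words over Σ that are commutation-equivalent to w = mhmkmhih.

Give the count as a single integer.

0(m) covers ∅
1(h) covers ∅
2(m) covers 0:m
3(k) covers ∅
4(m) covers 2:m
5(h) covers 1:h
6(i) covers ∅
7(h) covers 5:h
floor of heap: 0:m, 1:h, 3:k, 6:i
completions by unplaced set U, small U first (add the entries for U minus each lowest piece of U):
  |U|=1: {3}:1  {4}:1  {6}:1  {7}:1
  |U|=2: {2,4}:1  {3,4}:2  {3,6}:2  {3,7}:2  {4,6}:2  {4,7}:2  {5,7}:1  {6,7}:2
  |U|=3: {0,2,4}:1  {1,5,7}:1  {2,3,4}:3  {2,4,6}:3  {2,4,7}:3  {3,4,6}:6  {3,4,7}:6  {3,5,7}:3  {3,6,7}:6  {4,5,7}:3  {4,6,7}:6  {5,6,7}:3
  |U|=4: {0,2,3,4}:4  {0,2,4,6}:4  {0,2,4,7}:4  {1,3,5,7}:4  {1,4,5,7}:4  {1,5,6,7}:4  {2,3,4,6}:12  {2,3,4,7}:12  {2,4,5,7}:6  {2,4,6,7}:12  {3,4,5,7}:12  {3,4,6,7}:24  {3,5,6,7}:12  {4,5,6,7}:12
  |U|=5: {0,2,3,4,6}:20  {0,2,3,4,7}:20  {0,2,4,5,7}:10  {0,2,4,6,7}:20  {1,2,4,5,7}:10  {1,3,4,5,7}:20  {1,3,5,6,7}:20  {1,4,5,6,7}:20  {2,3,4,5,7}:30  {2,3,4,6,7}:60  {2,4,5,6,7}:30  {3,4,5,6,7}:60
  |U|=6: {0,1,2,4,5,7}:20  {0,2,3,4,5,7}:60  {0,2,3,4,6,7}:120  {0,2,4,5,6,7}:60  {1,2,3,4,5,7}:60  {1,2,4,5,6,7}:60  {1,3,4,5,6,7}:120  {2,3,4,5,6,7}:180
  start at 0(m): 420
  start at 1(h): 420
  start at 3(k): 140
  start at 6(i): 140
sum over floor = 1120

1120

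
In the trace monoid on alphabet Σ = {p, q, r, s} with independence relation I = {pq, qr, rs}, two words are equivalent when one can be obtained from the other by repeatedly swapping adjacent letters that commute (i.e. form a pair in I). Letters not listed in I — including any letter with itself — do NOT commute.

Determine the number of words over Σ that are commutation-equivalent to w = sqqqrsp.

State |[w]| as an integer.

0(s) covers ∅
1(q) covers 0:s
2(q) covers 1:q
3(q) covers 2:q
4(r) covers ∅
5(s) covers 3:q
6(p) covers 4:r, 5:s
floor of heap: 0:s, 4:r
completions by unplaced set U, small U first (add the entries for U minus each lowest piece of U):
  |U|=1: {6}:1
  |U|=2: {4,6}:1  {5,6}:1
  |U|=3: {3,5,6}:1  {4,5,6}:2
  |U|=4: {2,3,5,6}:1  {3,4,5,6}:3
  |U|=5: {1,2,3,5,6}:1  {2,3,4,5,6}:4
  start at 0(s): 5
  start at 4(r): 1
sum over floor = 6

6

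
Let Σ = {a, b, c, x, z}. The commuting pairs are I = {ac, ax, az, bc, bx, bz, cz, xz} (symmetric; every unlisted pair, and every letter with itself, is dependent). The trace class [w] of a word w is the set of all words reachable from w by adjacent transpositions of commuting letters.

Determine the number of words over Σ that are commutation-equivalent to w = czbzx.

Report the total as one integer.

#0=c has no predecessor
#1=z has no predecessor
#2=b has no predecessor
#3=z depends on [1:z]
#4=x depends on [0:c]
sources: [0:c, 1:z, 2:b]
N(rest) = Σ N(rest − s) over sources s of rest; N(one piece) = 1:
  size 1 → [2]=1  [3]=1  [4]=1
  size 2 → [0,4]=1  [1,3]=1  [2,3]=2  [2,4]=2  [3,4]=2
  size 3 → [0,2,4]=3  [0,3,4]=3  [1,2,3]=3  [1,3,4]=3  [2,3,4]=6
  first=0(c) contributes 12
  first=1(z) contributes 12
  first=2(b) contributes 6
|[w]| = 30

30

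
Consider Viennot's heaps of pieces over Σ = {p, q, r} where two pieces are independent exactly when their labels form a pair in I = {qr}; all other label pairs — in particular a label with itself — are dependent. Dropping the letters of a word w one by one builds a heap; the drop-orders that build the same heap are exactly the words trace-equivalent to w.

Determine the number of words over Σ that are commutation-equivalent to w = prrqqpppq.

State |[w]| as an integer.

drop 0:p onto floor
drop 1:r onto {0:p}
drop 2:r onto {1:r}
drop 3:q onto {0:p}
drop 4:q onto {3:q}
drop 5:p onto {2:r, 4:q}
drop 6:p onto {5:p}
drop 7:p onto {6:p}
drop 8:q onto {7:p}
ground layer = {0:p}
drop-orders for the pieces not yet dropped (sum over which currently-grounded one goes next):
  1 to go: {8} 1
  2 to go: {7,8} 1
  3 to go: {6,7,8} 1
  4 to go: {5,6,7,8} 1
  5 to go: {2,5,6,7,8} 1  {4,5,6,7,8} 1
  6 to go: {1,2,5,6,7,8} 1  {2,4,5,6,7,8} 2  {3,4,5,6,7,8} 1
  7 to go: {1,2,4,5,6,7,8} 3  {2,3,4,5,6,7,8} 3
  if 0:p drops first: 6 orders

6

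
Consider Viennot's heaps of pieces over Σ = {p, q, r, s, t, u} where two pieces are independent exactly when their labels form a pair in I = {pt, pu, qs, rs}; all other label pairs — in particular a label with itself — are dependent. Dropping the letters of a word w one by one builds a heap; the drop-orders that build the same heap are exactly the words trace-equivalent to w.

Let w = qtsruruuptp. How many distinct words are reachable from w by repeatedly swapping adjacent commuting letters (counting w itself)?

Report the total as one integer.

piece 0:q — minimal
piece 1:t rests on {0:q}
piece 2:s rests on {1:t}
piece 3:r rests on {1:t}
piece 4:u rests on {2:s, 3:r}
piece 5:r rests on {4:u}
piece 6:u rests on {5:r}
piece 7:u rests on {6:u}
piece 8:p rests on {5:r}
piece 9:t rests on {7:u}
piece 10:p rests on {8:p}
minimal pieces: {0:q}
ways to finish when only these pieces remain (= sum over removing one remaining piece with nothing left below it):
  1 left: {9}→1  {10}→1
  2 left: {7,9}→1  {8,10}→1  {9,10}→2
  3 left: {6,7,9}→1  {7,9,10}→3  {8,9,10}→3
  4 left: {6,7,9,10}→4  {7,8,9,10}→6
  5 left: {6,7,8,9,10}→10
  6 left: {5,6,7,8,9,10}→10
  7 left: {4,5,6,7,8,9,10}→10
  8 left: {2,4,5,6,7,8,9,10}→10  {3,4,5,6,7,8,9,10}→10
  9 left: {2,3,4,5,6,7,8,9,10}→20
  placing 0:q first → 20 extensions

20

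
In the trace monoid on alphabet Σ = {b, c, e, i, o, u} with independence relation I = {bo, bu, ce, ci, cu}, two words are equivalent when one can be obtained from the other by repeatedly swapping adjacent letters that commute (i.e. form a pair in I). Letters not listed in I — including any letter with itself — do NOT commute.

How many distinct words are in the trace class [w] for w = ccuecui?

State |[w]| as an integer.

35

drop 0:c onto floor
drop 1:c onto {0:c}
drop 2:u onto floor
drop 3:e onto {2:u}
drop 4:c onto {1:c}
drop 5:u onto {3:e}
drop 6:i onto {5:u}
ground layer = {0:c, 2:u}
drop-orders for the pieces not yet dropped (sum over which currently-grounded one goes next):
  1 to go: {4} 1  {6} 1
  2 to go: {1,4} 1  {4,6} 2  {5,6} 1
  3 to go: {0,1,4} 1  {1,4,6} 3  {3,5,6} 1  {4,5,6} 3
  4 to go: {0,1,4,6} 4  {1,4,5,6} 6  {2,3,5,6} 1  {3,4,5,6} 4
  5 to go: {0,1,4,5,6} 10  {1,3,4,5,6} 10  {2,3,4,5,6} 5
  if 0:c drops first: 15 orders
  if 2:u drops first: 20 orders
heap linearizations: 35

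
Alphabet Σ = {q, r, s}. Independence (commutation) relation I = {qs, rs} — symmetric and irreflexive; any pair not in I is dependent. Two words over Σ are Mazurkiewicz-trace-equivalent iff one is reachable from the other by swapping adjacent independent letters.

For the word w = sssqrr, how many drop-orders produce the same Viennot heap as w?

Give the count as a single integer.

0(s) covers ∅
1(s) covers 0:s
2(s) covers 1:s
3(q) covers ∅
4(r) covers 3:q
5(r) covers 4:r
floor of heap: 0:s, 3:q
completions by unplaced set U, small U first (add the entries for U minus each lowest piece of U):
  |U|=1: {2}:1  {5}:1
  |U|=2: {1,2}:1  {2,5}:2  {4,5}:1
  |U|=3: {0,1,2}:1  {1,2,5}:3  {2,4,5}:3  {3,4,5}:1
  |U|=4: {0,1,2,5}:4  {1,2,4,5}:6  {2,3,4,5}:4
  start at 0(s): 10
  start at 3(q): 10
sum over floor = 20

20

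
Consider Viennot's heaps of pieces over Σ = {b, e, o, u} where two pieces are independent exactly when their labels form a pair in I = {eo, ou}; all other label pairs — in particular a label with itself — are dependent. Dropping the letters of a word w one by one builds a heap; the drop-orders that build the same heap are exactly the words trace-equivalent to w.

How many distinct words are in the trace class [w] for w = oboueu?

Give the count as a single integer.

4

#0=o has no predecessor
#1=b depends on [0:o]
#2=o depends on [1:b]
#3=u depends on [1:b]
#4=e depends on [3:u]
#5=u depends on [4:e]
sources: [0:o]
N(rest) = Σ N(rest − s) over sources s of rest; N(one piece) = 1:
  size 1 → [2]=1  [5]=1
  size 2 → [2,5]=2  [4,5]=1
  size 3 → [2,4,5]=3  [3,4,5]=1
  size 4 → [2,3,4,5]=4
  first=0(o) contributes 4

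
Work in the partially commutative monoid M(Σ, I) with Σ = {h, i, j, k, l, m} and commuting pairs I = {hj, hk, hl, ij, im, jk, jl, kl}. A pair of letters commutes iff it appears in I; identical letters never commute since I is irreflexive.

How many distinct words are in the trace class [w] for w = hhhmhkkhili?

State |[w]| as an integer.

piece 0:h — minimal
piece 1:h rests on {0:h}
piece 2:h rests on {1:h}
piece 3:m rests on {2:h}
piece 4:h rests on {3:m}
piece 5:k rests on {3:m}
piece 6:k rests on {5:k}
piece 7:h rests on {4:h}
piece 8:i rests on {6:k, 7:h}
piece 9:l rests on {8:i}
piece 10:i rests on {9:l}
minimal pieces: {0:h}
ways to finish when only these pieces remain (= sum over removing one remaining piece with nothing left below it):
  1 left: {10}→1
  2 left: {9,10}→1
  3 left: {8,9,10}→1
  4 left: {6,8,9,10}→1  {7,8,9,10}→1
  5 left: {4,7,8,9,10}→1  {5,6,8,9,10}→1  {6,7,8,9,10}→2
  6 left: {4,6,7,8,9,10}→3  {5,6,7,8,9,10}→3
  7 left: {4,5,6,7,8,9,10}→6
  8 left: {3,4,5,6,7,8,9,10}→6
  9 left: {2,3,4,5,6,7,8,9,10}→6
  placing 0:h first → 6 extensions

6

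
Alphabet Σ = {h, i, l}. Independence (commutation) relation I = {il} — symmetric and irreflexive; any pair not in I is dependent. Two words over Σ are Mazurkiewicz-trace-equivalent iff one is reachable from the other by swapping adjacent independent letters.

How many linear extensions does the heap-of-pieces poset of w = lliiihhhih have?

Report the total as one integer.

10

0(l) covers ∅
1(l) covers 0:l
2(i) covers ∅
3(i) covers 2:i
4(i) covers 3:i
5(h) covers 1:l, 4:i
6(h) covers 5:h
7(h) covers 6:h
8(i) covers 7:h
9(h) covers 8:i
floor of heap: 0:l, 2:i
completions by unplaced set U, small U first (add the entries for U minus each lowest piece of U):
  |U|=1: {9}:1
  |U|=2: {8,9}:1
  |U|=3: {7,8,9}:1
  |U|=4: {6,7,8,9}:1
  |U|=5: {5,6,7,8,9}:1
  |U|=6: {1,5,6,7,8,9}:1  {4,5,6,7,8,9}:1
  |U|=7: {0,1,5,6,7,8,9}:1  {1,4,5,6,7,8,9}:2  {3,4,5,6,7,8,9}:1
  |U|=8: {0,1,4,5,6,7,8,9}:3  {1,3,4,5,6,7,8,9}:3  {2,3,4,5,6,7,8,9}:1
  start at 0(l): 4
  start at 2(i): 6
sum over floor = 10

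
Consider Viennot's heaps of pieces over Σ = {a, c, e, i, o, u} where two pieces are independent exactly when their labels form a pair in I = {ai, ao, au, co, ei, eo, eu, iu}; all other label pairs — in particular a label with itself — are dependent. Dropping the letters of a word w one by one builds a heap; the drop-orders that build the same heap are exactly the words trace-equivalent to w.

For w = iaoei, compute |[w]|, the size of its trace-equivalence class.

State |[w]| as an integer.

10

#0=i has no predecessor
#1=a has no predecessor
#2=o depends on [0:i]
#3=e depends on [1:a]
#4=i depends on [2:o]
sources: [0:i, 1:a]
N(rest) = Σ N(rest − s) over sources s of rest; N(one piece) = 1:
  size 1 → [3]=1  [4]=1
  size 2 → [1,3]=1  [2,4]=1  [3,4]=2
  size 3 → [0,2,4]=1  [1,3,4]=3  [2,3,4]=3
  first=0(i) contributes 6
  first=1(a) contributes 4
|[w]| = 10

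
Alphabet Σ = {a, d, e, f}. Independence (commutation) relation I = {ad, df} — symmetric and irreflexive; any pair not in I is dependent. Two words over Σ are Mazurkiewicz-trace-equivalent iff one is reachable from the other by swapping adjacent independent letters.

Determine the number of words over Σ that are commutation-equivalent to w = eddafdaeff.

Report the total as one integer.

20

drop 0:e onto floor
drop 1:d onto {0:e}
drop 2:d onto {1:d}
drop 3:a onto {0:e}
drop 4:f onto {3:a}
drop 5:d onto {2:d}
drop 6:a onto {4:f}
drop 7:e onto {5:d, 6:a}
drop 8:f onto {7:e}
drop 9:f onto {8:f}
ground layer = {0:e}
drop-orders for the pieces not yet dropped (sum over which currently-grounded one goes next):
  1 to go: {9} 1
  2 to go: {8,9} 1
  3 to go: {7,8,9} 1
  4 to go: {5,7,8,9} 1  {6,7,8,9} 1
  5 to go: {2,5,7,8,9} 1  {4,6,7,8,9} 1  {5,6,7,8,9} 2
  6 to go: {1,2,5,7,8,9} 1  {2,5,6,7,8,9} 3  {3,4,6,7,8,9} 1  {4,5,6,7,8,9} 3
  7 to go: {1,2,5,6,7,8,9} 4  {2,4,5,6,7,8,9} 6  {3,4,5,6,7,8,9} 4
  8 to go: {1,2,4,5,6,7,8,9} 10  {2,3,4,5,6,7,8,9} 10
  if 0:e drops first: 20 orders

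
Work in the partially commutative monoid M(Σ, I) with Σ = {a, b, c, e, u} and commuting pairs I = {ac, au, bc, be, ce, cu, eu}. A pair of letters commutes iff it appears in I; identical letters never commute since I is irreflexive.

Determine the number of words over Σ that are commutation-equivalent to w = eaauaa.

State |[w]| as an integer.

6

piece 0:e — minimal
piece 1:a rests on {0:e}
piece 2:a rests on {1:a}
piece 3:u — minimal
piece 4:a rests on {2:a}
piece 5:a rests on {4:a}
minimal pieces: {0:e, 3:u}
ways to finish when only these pieces remain (= sum over removing one remaining piece with nothing left below it):
  1 left: {3}→1  {5}→1
  2 left: {3,5}→2  {4,5}→1
  3 left: {2,4,5}→1  {3,4,5}→3
  4 left: {1,2,4,5}→1  {2,3,4,5}→4
  placing 0:e first → 5 extensions
  placing 3:u first → 1 extensions
total linear extensions = 6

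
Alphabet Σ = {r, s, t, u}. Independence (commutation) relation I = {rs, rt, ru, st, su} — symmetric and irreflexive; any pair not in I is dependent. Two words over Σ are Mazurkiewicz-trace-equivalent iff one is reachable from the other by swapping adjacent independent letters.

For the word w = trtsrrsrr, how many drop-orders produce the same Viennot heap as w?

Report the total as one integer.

756

#0=t has no predecessor
#1=r has no predecessor
#2=t depends on [0:t]
#3=s has no predecessor
#4=r depends on [1:r]
#5=r depends on [4:r]
#6=s depends on [3:s]
#7=r depends on [5:r]
#8=r depends on [7:r]
sources: [0:t, 1:r, 3:s]
N(rest) = Σ N(rest − s) over sources s of rest; N(one piece) = 1:
  size 1 → [2]=1  [6]=1  [8]=1
  size 2 → [0,2]=1  [2,6]=2  [2,8]=2  [3,6]=1  [6,8]=2  [7,8]=1
  size 3 → [0,2,6]=3  [0,2,8]=3  [2,3,6]=3  [2,6,8]=6  [2,7,8]=3  [3,6,8]=3  [5,7,8]=1  [6,7,8]=3
  size 4 → [0,2,3,6]=6  [0,2,6,8]=12  [0,2,7,8]=6  [2,3,6,8]=12  [2,5,7,8]=4  [2,6,7,8]=12  [3,6,7,8]=6  [4,5,7,8]=1  [5,6,7,8]=4
  size 5 → [0,2,3,6,8]=30  [0,2,5,7,8]=10  [0,2,6,7,8]=30  [1,4,5,7,8]=1  [2,3,6,7,8]=30  [2,4,5,7,8]=5  [2,5,6,7,8]=20  [3,5,6,7,8]=10  [4,5,6,7,8]=5
  size 6 → [0,2,3,6,7,8]=90  [0,2,4,5,7,8]=15  [0,2,5,6,7,8]=60  [1,2,4,5,7,8]=6  [1,4,5,6,7,8]=6  [2,3,5,6,7,8]=60  [2,4,5,6,7,8]=30  [3,4,5,6,7,8]=15
  size 7 → [0,1,2,4,5,7,8]=21  [0,2,3,5,6,7,8]=210  [0,2,4,5,6,7,8]=105  [1,2,4,5,6,7,8]=42  [1,3,4,5,6,7,8]=21  [2,3,4,5,6,7,8]=105
  first=0(t) contributes 168
  first=1(r) contributes 420
  first=3(s) contributes 168
|[w]| = 756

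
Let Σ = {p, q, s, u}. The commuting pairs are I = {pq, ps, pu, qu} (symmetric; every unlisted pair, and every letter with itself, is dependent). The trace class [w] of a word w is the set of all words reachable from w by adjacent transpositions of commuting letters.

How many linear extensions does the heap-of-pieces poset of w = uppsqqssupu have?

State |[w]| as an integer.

piece 0:u — minimal
piece 1:p — minimal
piece 2:p rests on {1:p}
piece 3:s rests on {0:u}
piece 4:q rests on {3:s}
piece 5:q rests on {4:q}
piece 6:s rests on {5:q}
piece 7:s rests on {6:s}
piece 8:u rests on {7:s}
piece 9:p rests on {2:p}
piece 10:u rests on {8:u}
minimal pieces: {0:u, 1:p}
ways to finish when only these pieces remain (= sum over removing one remaining piece with nothing left below it):
  1 left: {9}→1  {10}→1
  2 left: {2,9}→1  {8,10}→1  {9,10}→2
  3 left: {1,2,9}→1  {2,9,10}→3  {7,8,10}→1  {8,9,10}→3
  4 left: {1,2,9,10}→4  {2,8,9,10}→6  {6,7,8,10}→1  {7,8,9,10}→4
  5 left: {1,2,8,9,10}→10  {2,7,8,9,10}→10  {5,6,7,8,10}→1  {6,7,8,9,10}→5
  6 left: {1,2,7,8,9,10}→20  {2,6,7,8,9,10}→15  {4,5,6,7,8,10}→1  {5,6,7,8,9,10}→6
  7 left: {1,2,6,7,8,9,10}→35  {2,5,6,7,8,9,10}→21  {3,4,5,6,7,8,10}→1  {4,5,6,7,8,9,10}→7
  8 left: {0,3,4,5,6,7,8,10}→1  {1,2,5,6,7,8,9,10}→56  {2,4,5,6,7,8,9,10}→28  {3,4,5,6,7,8,9,10}→8
  9 left: {0,3,4,5,6,7,8,9,10}→9  {1,2,4,5,6,7,8,9,10}→84  {2,3,4,5,6,7,8,9,10}→36
  placing 0:u first → 120 extensions
  placing 1:p first → 45 extensions
total linear extensions = 165

165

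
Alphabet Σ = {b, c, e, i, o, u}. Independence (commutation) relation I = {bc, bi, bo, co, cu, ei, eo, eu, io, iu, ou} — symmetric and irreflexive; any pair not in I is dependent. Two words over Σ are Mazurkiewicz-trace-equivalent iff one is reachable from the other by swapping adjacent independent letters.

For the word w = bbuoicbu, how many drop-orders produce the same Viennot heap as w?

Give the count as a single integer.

drop 0:b onto floor
drop 1:b onto {0:b}
drop 2:u onto {1:b}
drop 3:o onto floor
drop 4:i onto floor
drop 5:c onto {4:i}
drop 6:b onto {2:u}
drop 7:u onto {6:b}
ground layer = {0:b, 3:o, 4:i}
drop-orders for the pieces not yet dropped (sum over which currently-grounded one goes next):
  1 to go: {3} 1  {5} 1  {7} 1
  2 to go: {3,5} 2  {3,7} 2  {4,5} 1  {5,7} 2  {6,7} 1
  3 to go: {2,6,7} 1  {3,4,5} 3  {3,5,7} 6  {3,6,7} 3  {4,5,7} 3  {5,6,7} 3
  4 to go: {1,2,6,7} 1  {2,3,6,7} 4  {2,5,6,7} 4  {3,4,5,7} 12  {3,5,6,7} 12  {4,5,6,7} 6
  5 to go: {0,1,2,6,7} 1  {1,2,3,6,7} 5  {1,2,5,6,7} 5  {2,3,5,6,7} 20  {2,4,5,6,7} 10  {3,4,5,6,7} 30
  6 to go: {0,1,2,3,6,7} 6  {0,1,2,5,6,7} 6  {1,2,3,5,6,7} 30  {1,2,4,5,6,7} 15  {2,3,4,5,6,7} 60
  if 0:b drops first: 105 orders
  if 3:o drops first: 21 orders
  if 4:i drops first: 42 orders
heap linearizations: 168

168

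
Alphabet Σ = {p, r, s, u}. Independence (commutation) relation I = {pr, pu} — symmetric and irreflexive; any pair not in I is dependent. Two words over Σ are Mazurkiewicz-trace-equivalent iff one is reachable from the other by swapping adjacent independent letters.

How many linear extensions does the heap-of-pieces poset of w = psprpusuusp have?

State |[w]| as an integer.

#0=p has no predecessor
#1=s depends on [0:p]
#2=p depends on [1:s]
#3=r depends on [1:s]
#4=p depends on [2:p]
#5=u depends on [3:r]
#6=s depends on [4:p, 5:u]
#7=u depends on [6:s]
#8=u depends on [7:u]
#9=s depends on [8:u]
#10=p depends on [9:s]
sources: [0:p]
N(rest) = Σ N(rest − s) over sources s of rest; N(one piece) = 1:
  size 1 → [10]=1
  size 2 → [9,10]=1
  size 3 → [8,9,10]=1
  size 4 → [7,8,9,10]=1
  size 5 → [6,7,8,9,10]=1
  size 6 → [4,6,7,8,9,10]=1  [5,6,7,8,9,10]=1
  size 7 → [2,4,6,7,8,9,10]=1  [3,5,6,7,8,9,10]=1  [4,5,6,7,8,9,10]=2
  size 8 → [2,4,5,6,7,8,9,10]=3  [3,4,5,6,7,8,9,10]=3
  size 9 → [2,3,4,5,6,7,8,9,10]=6
  first=0(p) contributes 6

6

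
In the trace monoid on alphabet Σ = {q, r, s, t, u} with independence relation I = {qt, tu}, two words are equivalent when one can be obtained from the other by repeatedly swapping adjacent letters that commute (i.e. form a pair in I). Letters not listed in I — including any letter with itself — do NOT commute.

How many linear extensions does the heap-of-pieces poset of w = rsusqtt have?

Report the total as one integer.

piece 0:r — minimal
piece 1:s rests on {0:r}
piece 2:u rests on {1:s}
piece 3:s rests on {2:u}
piece 4:q rests on {3:s}
piece 5:t rests on {3:s}
piece 6:t rests on {5:t}
minimal pieces: {0:r}
ways to finish when only these pieces remain (= sum over removing one remaining piece with nothing left below it):
  1 left: {4}→1  {6}→1
  2 left: {4,6}→2  {5,6}→1
  3 left: {4,5,6}→3
  4 left: {3,4,5,6}→3
  5 left: {2,3,4,5,6}→3
  placing 0:r first → 3 extensions

3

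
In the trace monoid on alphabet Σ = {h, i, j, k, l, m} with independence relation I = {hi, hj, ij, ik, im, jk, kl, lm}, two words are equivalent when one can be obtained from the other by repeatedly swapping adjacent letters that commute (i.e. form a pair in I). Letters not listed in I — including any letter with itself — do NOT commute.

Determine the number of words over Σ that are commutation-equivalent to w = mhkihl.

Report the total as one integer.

5

piece 0:m — minimal
piece 1:h rests on {0:m}
piece 2:k rests on {1:h}
piece 3:i — minimal
piece 4:h rests on {2:k}
piece 5:l rests on {3:i, 4:h}
minimal pieces: {0:m, 3:i}
ways to finish when only these pieces remain (= sum over removing one remaining piece with nothing left below it):
  1 left: {5}→1
  2 left: {3,5}→1  {4,5}→1
  3 left: {2,4,5}→1  {3,4,5}→2
  4 left: {1,2,4,5}→1  {2,3,4,5}→3
  placing 0:m first → 4 extensions
  placing 3:i first → 1 extensions
total linear extensions = 5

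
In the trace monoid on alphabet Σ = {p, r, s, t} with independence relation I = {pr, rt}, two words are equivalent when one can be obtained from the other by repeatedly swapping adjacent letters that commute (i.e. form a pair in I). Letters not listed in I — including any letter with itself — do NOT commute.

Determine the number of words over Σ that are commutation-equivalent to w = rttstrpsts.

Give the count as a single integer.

9

0(r) covers ∅
1(t) covers ∅
2(t) covers 1:t
3(s) covers 0:r, 2:t
4(t) covers 3:s
5(r) covers 3:s
6(p) covers 4:t
7(s) covers 5:r, 6:p
8(t) covers 7:s
9(s) covers 8:t
floor of heap: 0:r, 1:t
completions by unplaced set U, small U first (add the entries for U minus each lowest piece of U):
  |U|=1: {9}:1
  |U|=2: {8,9}:1
  |U|=3: {7,8,9}:1
  |U|=4: {5,7,8,9}:1  {6,7,8,9}:1
  |U|=5: {4,6,7,8,9}:1  {5,6,7,8,9}:2
  |U|=6: {4,5,6,7,8,9}:3
  |U|=7: {3,4,5,6,7,8,9}:3
  |U|=8: {0,3,4,5,6,7,8,9}:3  {2,3,4,5,6,7,8,9}:3
  start at 0(r): 3
  start at 1(t): 6
sum over floor = 9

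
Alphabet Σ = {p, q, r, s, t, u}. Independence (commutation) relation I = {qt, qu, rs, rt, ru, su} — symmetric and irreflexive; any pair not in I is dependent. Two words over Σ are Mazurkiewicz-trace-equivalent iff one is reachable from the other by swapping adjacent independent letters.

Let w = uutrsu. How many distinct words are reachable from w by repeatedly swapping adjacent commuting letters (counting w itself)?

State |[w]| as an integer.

12

drop 0:u onto floor
drop 1:u onto {0:u}
drop 2:t onto {1:u}
drop 3:r onto floor
drop 4:s onto {2:t}
drop 5:u onto {2:t}
ground layer = {0:u, 3:r}
drop-orders for the pieces not yet dropped (sum over which currently-grounded one goes next):
  1 to go: {3} 1  {4} 1  {5} 1
  2 to go: {3,4} 2  {3,5} 2  {4,5} 2
  3 to go: {2,4,5} 2  {3,4,5} 6
  4 to go: {1,2,4,5} 2  {2,3,4,5} 8
  if 0:u drops first: 10 orders
  if 3:r drops first: 2 orders
heap linearizations: 12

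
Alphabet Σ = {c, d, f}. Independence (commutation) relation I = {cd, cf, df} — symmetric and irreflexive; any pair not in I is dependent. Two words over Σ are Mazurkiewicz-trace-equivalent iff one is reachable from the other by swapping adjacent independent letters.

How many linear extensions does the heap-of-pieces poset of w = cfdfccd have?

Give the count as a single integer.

#0=c has no predecessor
#1=f has no predecessor
#2=d has no predecessor
#3=f depends on [1:f]
#4=c depends on [0:c]
#5=c depends on [4:c]
#6=d depends on [2:d]
sources: [0:c, 1:f, 2:d]
N(rest) = Σ N(rest − s) over sources s of rest; N(one piece) = 1:
  size 1 → [3]=1  [5]=1  [6]=1
  size 2 → [1,3]=1  [2,6]=1  [3,5]=2  [3,6]=2  [4,5]=1  [5,6]=2
  size 3 → [0,4,5]=1  [1,3,5]=3  [1,3,6]=3  [2,3,6]=3  [2,5,6]=3  [3,4,5]=3  [3,5,6]=6  [4,5,6]=3
  size 4 → [0,3,4,5]=4  [0,4,5,6]=4  [1,2,3,6]=6  [1,3,4,5]=6  [1,3,5,6]=12  [2,3,5,6]=12  [2,4,5,6]=6  [3,4,5,6]=12
  size 5 → [0,1,3,4,5]=10  [0,2,4,5,6]=10  [0,3,4,5,6]=20  [1,2,3,5,6]=30  [1,3,4,5,6]=30  [2,3,4,5,6]=30
  first=0(c) contributes 90
  first=1(f) contributes 60
  first=2(d) contributes 60
|[w]| = 210

210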